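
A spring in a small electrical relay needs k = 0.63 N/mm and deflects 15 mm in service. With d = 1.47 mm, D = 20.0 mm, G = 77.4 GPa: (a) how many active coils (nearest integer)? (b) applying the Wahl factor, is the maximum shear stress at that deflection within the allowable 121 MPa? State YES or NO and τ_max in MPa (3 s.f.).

N_a = Gd⁴/(8D³k) = (77.4×10³)(1.47⁴)/(8·20.0³·0.63) = 8.964 → N_a = 9
Actual rate k = Gd⁴/(8D³·9) = 0.62746 N/mm
Working load F = kδ = 0.62746·15 = 9.4119 N
C = 20.0/1.47 = 13.6054; K_W = (4C−1)/(4C−4)+0.615/C = 1.1047
τ_max = K_W·8FD/(πd³) = 1.1047·150.9 = 166.7 MPa
τ_max > 121 MPa → exceeds allowable

(a) 9 coils; (b) NO, τ_max = 167 MPa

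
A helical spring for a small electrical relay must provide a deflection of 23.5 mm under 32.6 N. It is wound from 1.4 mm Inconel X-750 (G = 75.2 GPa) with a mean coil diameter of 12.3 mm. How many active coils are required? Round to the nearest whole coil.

14

Required rate k = F/δ = 32.6/23.5 = 1.3872 N/mm
N_a = Gd⁴/(8D³k) = (75.2×10³ × 1.4⁴)/(8 × 12.3³ × 1.3872)
    = 288888 / 20651.7 = 13.99 → 14 coils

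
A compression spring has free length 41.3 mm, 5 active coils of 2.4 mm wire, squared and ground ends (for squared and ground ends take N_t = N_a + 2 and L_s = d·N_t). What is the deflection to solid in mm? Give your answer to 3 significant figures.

24.5 mm

N_t = 7; L_s = 2.4·7 = 16.8 mm
δ_solid = L₀ − L_s = 41.3 − 16.8 = 24.5 mm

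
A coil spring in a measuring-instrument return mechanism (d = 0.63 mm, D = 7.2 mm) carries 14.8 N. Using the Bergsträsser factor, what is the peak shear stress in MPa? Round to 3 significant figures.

Spring index C = D/d = 7.2/0.63 = 11.4286
K_B = (4C+2)/(4C−3) = 47.714/42.714 = 1.1171
τ₀ = 8FD/(πd³) = 8·14.8·7.2/(π·0.63³) = 852.48/0.78555 = 1085.2 MPa
τ_max = K·τ₀ = 1.1171 × 1085.2 = 1212.2 MPa

1210 MPa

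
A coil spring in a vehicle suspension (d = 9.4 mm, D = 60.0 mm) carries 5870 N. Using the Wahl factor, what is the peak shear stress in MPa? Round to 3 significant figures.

Spring index C = D/d = 60.0/9.4 = 6.3830
K_W = (4C−1)/(4C−4) + 0.615/C = 24.532/21.532 + 0.0964 = 1.2357
τ₀ = 8FD/(πd³) = 8·5870·60.0/(π·9.4³) = 2.8176e+06/2609.4 = 1079.8 MPa
τ_max = K·τ₀ = 1.2357 × 1079.8 = 1334.3 MPa

1330 MPa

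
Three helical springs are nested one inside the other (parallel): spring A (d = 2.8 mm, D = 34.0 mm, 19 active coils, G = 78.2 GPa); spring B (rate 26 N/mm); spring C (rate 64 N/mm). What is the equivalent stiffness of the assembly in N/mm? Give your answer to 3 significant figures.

90.8 N/mm

k_A = Gd⁴/(8D³N_a) = (78.2×10³)(2.8⁴)/(8·34.0³·19) = 0.80456 N/mm
Parallel: k_eq = 0.80456 + 26 + 64 = 90.805 N/mm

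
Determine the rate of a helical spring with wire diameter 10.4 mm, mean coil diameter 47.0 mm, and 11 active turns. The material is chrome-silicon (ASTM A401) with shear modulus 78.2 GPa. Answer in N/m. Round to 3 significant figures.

k = Gd⁴/(8D³N_a) = (78.2×10³ × 10.4⁴) / (8 × 47.0³ × 11)
  = 9.14829e+08 / 9.13642e+06 = 100.13 N/mm = 1.0013e+05 N/m

100000 N/m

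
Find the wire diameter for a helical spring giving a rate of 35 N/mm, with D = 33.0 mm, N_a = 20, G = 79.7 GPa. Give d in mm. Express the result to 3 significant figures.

7.09 mm

d = (8D³N_a·k / G)^(1/4) = (8·33.0³·20·35 / (79.7×10³))^0.25
  = (2525.1)^0.25 = 7.0887 mm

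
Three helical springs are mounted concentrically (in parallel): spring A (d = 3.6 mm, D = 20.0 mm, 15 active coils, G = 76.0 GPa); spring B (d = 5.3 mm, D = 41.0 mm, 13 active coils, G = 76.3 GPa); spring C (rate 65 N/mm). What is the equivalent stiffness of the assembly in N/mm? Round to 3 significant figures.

86.7 N/mm

k_A = Gd⁴/(8D³N_a) = (76.0×10³)(3.6⁴)/(8·20.0³·15) = 13.297 N/mm
k_B = Gd⁴/(8D³N_a) = (76.3×10³)(5.3⁴)/(8·41.0³·13) = 8.3993 N/mm
Parallel: k_eq = 13.297 + 8.3993 + 65 = 86.696 N/mm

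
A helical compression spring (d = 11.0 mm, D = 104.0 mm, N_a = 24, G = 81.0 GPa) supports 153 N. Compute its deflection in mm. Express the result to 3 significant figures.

k = Gd⁴/(8D³N_a) = (81.0×10³)(11.0⁴)/(8·104.0³·24) = 5.491 N/mm
δ = F/k = 153 / 5.491 = 27.864 mm

27.9 mm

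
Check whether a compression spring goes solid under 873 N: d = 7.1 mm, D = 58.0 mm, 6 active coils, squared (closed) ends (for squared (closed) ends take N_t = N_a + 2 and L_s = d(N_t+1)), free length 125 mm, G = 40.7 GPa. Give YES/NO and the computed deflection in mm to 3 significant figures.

YES, δ = 79.1 mm

k = Gd⁴/(8D³N_a) = (40.7×10³)(7.1⁴)/(8·58.0³·6) = 11.043 N/mm
N_t = 8; L_s = 7.1·9 = 63.9 mm; δ_solid = L₀ − L_s = 125 − 63.9 = 61.1 mm
δ = F/k = 873/11.043 = 79.052 mm
δ ≥ δ_solid → spring goes solid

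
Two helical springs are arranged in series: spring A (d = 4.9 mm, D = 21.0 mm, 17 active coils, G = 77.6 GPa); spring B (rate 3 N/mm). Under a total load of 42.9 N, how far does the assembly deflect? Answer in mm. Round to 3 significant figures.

k_A = Gd⁴/(8D³N_a) = (77.6×10³)(4.9⁴)/(8·21.0³·17) = 35.518 N/mm
Series: 1/k_eq = 1/35.518 + 1/3 = 0.36149; k_eq = 2.7663 N/mm
δ = F/k_eq = 42.9/2.7663 = 15.508 mm

15.5 mm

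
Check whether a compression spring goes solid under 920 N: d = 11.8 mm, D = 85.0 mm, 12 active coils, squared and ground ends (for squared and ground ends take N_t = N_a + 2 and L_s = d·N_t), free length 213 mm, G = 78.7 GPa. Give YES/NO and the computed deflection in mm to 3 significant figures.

NO, δ = 35.5 mm

k = Gd⁴/(8D³N_a) = (78.7×10³)(11.8⁴)/(8·85.0³·12) = 25.881 N/mm
N_t = 14; L_s = 11.8·14 = 165.2 mm; δ_solid = L₀ − L_s = 213 − 165.2 = 47.8 mm
δ = F/k = 920/25.881 = 35.548 mm
δ < δ_solid → spring does not go solid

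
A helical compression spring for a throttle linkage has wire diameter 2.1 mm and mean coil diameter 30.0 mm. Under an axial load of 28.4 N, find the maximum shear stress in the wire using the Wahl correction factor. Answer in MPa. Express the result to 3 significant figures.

258 MPa

Spring index C = D/d = 30.0/2.1 = 14.2857
K_W = (4C−1)/(4C−4) + 0.615/C = 56.143/53.143 + 0.0431 = 1.0995
τ₀ = 8FD/(πd³) = 8·28.4·30.0/(π·2.1³) = 6816/29.094 = 234.27 MPa
τ_max = K·τ₀ = 1.0995 × 234.27 = 257.58 MPa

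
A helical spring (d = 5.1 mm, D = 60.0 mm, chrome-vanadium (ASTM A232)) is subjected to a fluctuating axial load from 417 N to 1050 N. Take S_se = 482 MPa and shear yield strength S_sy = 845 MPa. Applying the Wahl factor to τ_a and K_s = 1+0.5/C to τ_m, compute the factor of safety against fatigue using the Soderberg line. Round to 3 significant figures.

0.529

C = D/d = 60.0/5.1 = 11.7647; K_W = (4C−1)/(4C−4)+0.615/C = 1.1219; K_s = 1+0.5/C = 1.0425
F_a = (F_max−F_min)/2 = 316.5 N; F_m = (F_max+F_min)/2 = 733.5 N
τ_a = K_W·8F_aD/(πd³) = 1.1219 × 364.55 = 409 MPa
τ_m = K_s·8F_mD/(πd³) = 1.0425 × 844.85 = 880.76 MPa
Soderberg: 1/n_f = τ_a/S_se + τ_m/S_sy = 409/482 + 880.76/845 = 0.84855 + 1.04232 = 1.8909
n_f = 1/1.8909 = 0.5289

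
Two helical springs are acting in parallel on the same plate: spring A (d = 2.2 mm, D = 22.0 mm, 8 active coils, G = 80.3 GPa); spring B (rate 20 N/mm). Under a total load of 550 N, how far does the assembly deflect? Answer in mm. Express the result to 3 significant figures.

k_A = Gd⁴/(8D³N_a) = (80.3×10³)(2.2⁴)/(8·22.0³·8) = 2.7603 N/mm
Parallel: k_eq = 2.7603 + 20 = 22.76 N/mm
δ = F/k_eq = 550/22.76 = 24.165 mm

24.2 mm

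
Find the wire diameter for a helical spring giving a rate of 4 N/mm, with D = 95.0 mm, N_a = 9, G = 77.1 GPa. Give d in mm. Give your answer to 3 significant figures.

7.52 mm

d = (8D³N_a·k / G)^(1/4) = (8·95.0³·9·4 / (77.1×10³))^0.25
  = (3202.6)^0.25 = 7.5228 mm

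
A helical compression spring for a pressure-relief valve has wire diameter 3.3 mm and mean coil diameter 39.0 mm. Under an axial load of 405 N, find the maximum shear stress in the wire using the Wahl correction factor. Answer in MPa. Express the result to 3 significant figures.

1260 MPa

Spring index C = D/d = 39.0/3.3 = 11.8182
K_W = (4C−1)/(4C−4) + 0.615/C = 46.273/43.273 + 0.0520 = 1.1214
τ₀ = 8FD/(πd³) = 8·405·39.0/(π·3.3³) = 126360/112.9 = 1119.2 MPa
τ_max = K·τ₀ = 1.1214 × 1119.2 = 1255.1 MPa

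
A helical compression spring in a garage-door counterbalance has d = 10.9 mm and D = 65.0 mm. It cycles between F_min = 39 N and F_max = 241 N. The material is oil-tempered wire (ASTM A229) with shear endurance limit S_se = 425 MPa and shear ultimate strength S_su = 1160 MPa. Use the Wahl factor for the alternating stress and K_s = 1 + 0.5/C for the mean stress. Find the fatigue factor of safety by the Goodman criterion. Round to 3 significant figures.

18.2

C = D/d = 65.0/10.9 = 5.9633; K_W = (4C−1)/(4C−4)+0.615/C = 1.2542; K_s = 1+0.5/C = 1.0838
F_a = (F_max−F_min)/2 = 101 N; F_m = (F_max+F_min)/2 = 140 N
τ_a = K_W·8F_aD/(πd³) = 1.2542 × 12.909 = 16.191 MPa
τ_m = K_s·8F_mD/(πd³) = 1.0838 × 17.894 = 19.394 MPa
Goodman: 1/n_f = τ_a/S_se + τ_m/S_su = 16.191/425 + 19.394/1160 = 0.03810 + 0.01672 = 0.054816
n_f = 1/0.054816 = 18.24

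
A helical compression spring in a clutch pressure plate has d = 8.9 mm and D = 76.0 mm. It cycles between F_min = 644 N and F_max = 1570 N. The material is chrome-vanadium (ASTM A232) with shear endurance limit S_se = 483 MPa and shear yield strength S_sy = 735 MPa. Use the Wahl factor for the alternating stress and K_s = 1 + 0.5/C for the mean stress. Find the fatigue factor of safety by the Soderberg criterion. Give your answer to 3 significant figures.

C = D/d = 76.0/8.9 = 8.5393; K_W = (4C−1)/(4C−4)+0.615/C = 1.1715; K_s = 1+0.5/C = 1.0586
F_a = (F_max−F_min)/2 = 463 N; F_m = (F_max+F_min)/2 = 1107 N
τ_a = K_W·8F_aD/(πd³) = 1.1715 × 127.11 = 148.9 MPa
τ_m = K_s·8F_mD/(πd³) = 1.0586 × 303.9 = 321.69 MPa
Soderberg: 1/n_f = τ_a/S_se + τ_m/S_sy = 148.9/483 + 321.69/735 = 0.30829 + 0.43768 = 0.74597
n_f = 1/0.74597 = 1.341

1.34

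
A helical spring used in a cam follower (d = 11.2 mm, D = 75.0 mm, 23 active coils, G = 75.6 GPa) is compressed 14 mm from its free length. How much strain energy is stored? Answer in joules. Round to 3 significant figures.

k = Gd⁴/(8D³N_a) = (75.6×10³)(11.2⁴)/(8·75.0³·23) = 15.325 N/mm
U = ½kδ² = 0.5 × 15.325 × 14² = 1501.8 N·mm = 1.5018 J

1.50 J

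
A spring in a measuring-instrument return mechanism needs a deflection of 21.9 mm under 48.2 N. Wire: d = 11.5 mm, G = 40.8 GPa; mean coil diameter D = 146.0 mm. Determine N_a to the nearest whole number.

13

Required rate k = F/δ = 48.2/21.9 = 2.2009 N/mm
N_a = Gd⁴/(8D³k) = (40.8×10³ × 11.5⁴)/(8 × 146.0³ × 2.2009)
    = 7.13595e+08 / 5.47963e+07 = 13.02 → 13 coils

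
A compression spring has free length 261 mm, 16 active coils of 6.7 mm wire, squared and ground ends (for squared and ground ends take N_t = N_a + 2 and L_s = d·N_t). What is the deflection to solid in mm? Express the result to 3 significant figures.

N_t = 18; L_s = 6.7·18 = 120.6 mm
δ_solid = L₀ − L_s = 261 − 120.6 = 140.4 mm

140 mm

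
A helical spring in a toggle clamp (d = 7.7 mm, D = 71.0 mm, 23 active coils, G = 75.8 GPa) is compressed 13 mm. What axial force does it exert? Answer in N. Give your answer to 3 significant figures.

k = Gd⁴/(8D³N_a) = (75.8×10³)(7.7⁴)/(8·71.0³·23) = 4.0461 N/mm
F = k·δ = 4.0461 × 13 = 52.6 N

52.6 N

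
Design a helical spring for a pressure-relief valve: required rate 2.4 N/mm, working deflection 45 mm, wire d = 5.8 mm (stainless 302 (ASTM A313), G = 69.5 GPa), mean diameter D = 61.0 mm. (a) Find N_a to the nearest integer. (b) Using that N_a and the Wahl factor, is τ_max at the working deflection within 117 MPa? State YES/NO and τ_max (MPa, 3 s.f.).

N_a = Gd⁴/(8D³k) = (69.5×10³)(5.8⁴)/(8·61.0³·2.4) = 18.05 → N_a = 18
Actual rate k = Gd⁴/(8D³·18) = 2.4063 N/mm
Working load F = kδ = 2.4063·45 = 108.28 N
C = 61.0/5.8 = 10.5172; K_W = (4C−1)/(4C−4)+0.615/C = 1.1373
τ_max = K_W·8FD/(πd³) = 1.1373·86.207 = 98.042 MPa
τ_max ≤ 117 MPa → acceptable

(a) 18 coils; (b) YES, τ_max = 98.0 MPa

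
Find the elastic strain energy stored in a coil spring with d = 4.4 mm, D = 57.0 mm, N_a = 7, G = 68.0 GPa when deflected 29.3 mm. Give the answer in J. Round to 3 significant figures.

1.05 J

k = Gd⁴/(8D³N_a) = (68.0×10³)(4.4⁴)/(8·57.0³·7) = 2.4576 N/mm
U = ½kδ² = 0.5 × 2.4576 × 29.3² = 1054.9 N·mm = 1.0549 J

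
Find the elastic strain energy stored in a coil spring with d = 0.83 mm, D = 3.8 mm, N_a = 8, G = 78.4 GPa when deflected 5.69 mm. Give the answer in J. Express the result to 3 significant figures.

0.172 J

k = Gd⁴/(8D³N_a) = (78.4×10³)(0.83⁴)/(8·3.8³·8) = 10.595 N/mm
U = ½kδ² = 0.5 × 10.595 × 5.69² = 171.51 N·mm = 0.17151 J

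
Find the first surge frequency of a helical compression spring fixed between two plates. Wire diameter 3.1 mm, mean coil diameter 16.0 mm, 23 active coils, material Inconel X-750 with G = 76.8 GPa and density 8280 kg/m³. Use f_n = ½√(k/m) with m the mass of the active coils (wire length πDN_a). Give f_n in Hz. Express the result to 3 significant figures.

k = Gd⁴/(8D³N_a) = (76.8×10³)(3.1⁴)/(8·16.0³·23) = 9.4109 N/mm = 9410.9 N/m
Wire length L = πDN_a = π·16.0·23 = 1156.1 mm
m = ρ·(πd²/4)·L = 8280 × 7.5477×10⁻⁶ m² × 1.1561 m = 0.072251 kg
f_n = ½√(k/m) = 0.5·√(9410.9/0.072251) = 0.5·√(1.3025e+05) = 180.45 Hz

180 Hz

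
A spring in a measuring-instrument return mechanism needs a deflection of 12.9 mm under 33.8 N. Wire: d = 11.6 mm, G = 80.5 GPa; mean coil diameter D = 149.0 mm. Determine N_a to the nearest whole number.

21

Required rate k = F/δ = 33.8/12.9 = 2.6202 N/mm
N_a = Gd⁴/(8D³k) = (80.5×10³ × 11.6⁴)/(8 × 149.0³ × 2.6202)
    = 1.45756e+09 / 6.93387e+07 = 21.02 → 21 coils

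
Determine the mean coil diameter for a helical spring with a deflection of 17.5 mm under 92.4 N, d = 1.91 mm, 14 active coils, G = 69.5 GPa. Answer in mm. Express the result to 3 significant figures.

11.6 mm

Required rate k = F/δ = 92.4/17.5 = 5.28 N/mm
D = (Gd⁴/(8N_a·k))^(1/3) = (69.5×10³·1.91⁴/(8·14·5.28))^(1/3)
  = (1564.11)^(1/3) = 11.6079 mm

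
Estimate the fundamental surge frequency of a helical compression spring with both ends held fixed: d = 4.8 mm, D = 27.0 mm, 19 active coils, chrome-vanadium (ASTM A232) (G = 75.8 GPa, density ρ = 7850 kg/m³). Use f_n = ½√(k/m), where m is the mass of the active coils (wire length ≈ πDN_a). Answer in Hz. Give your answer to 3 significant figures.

k = Gd⁴/(8D³N_a) = (75.8×10³)(4.8⁴)/(8·27.0³·19) = 13.449 N/mm = 13449 N/m
Wire length L = πDN_a = π·27.0·19 = 1611.6 mm
m = ρ·(πd²/4)·L = 7850 × 18.096×10⁻⁶ m² × 1.6116 m = 0.22893 kg
f_n = ½√(k/m) = 0.5·√(13449/0.22893) = 0.5·√(58748) = 121.19 Hz

121 Hz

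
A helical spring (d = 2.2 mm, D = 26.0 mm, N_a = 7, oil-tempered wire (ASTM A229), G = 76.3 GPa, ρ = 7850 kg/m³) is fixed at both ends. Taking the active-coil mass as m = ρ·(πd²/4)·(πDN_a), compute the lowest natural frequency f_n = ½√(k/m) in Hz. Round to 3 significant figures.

163 Hz

k = Gd⁴/(8D³N_a) = (76.3×10³)(2.2⁴)/(8·26.0³·7) = 1.816 N/mm = 1816 N/m
Wire length L = πDN_a = π·26.0·7 = 571.77 mm
m = ρ·(πd²/4)·L = 7850 × 3.8013×10⁻⁶ m² × 0.57177 m = 0.017062 kg
f_n = ½√(k/m) = 0.5·√(1816/0.017062) = 0.5·√(1.0643e+05) = 163.12 Hz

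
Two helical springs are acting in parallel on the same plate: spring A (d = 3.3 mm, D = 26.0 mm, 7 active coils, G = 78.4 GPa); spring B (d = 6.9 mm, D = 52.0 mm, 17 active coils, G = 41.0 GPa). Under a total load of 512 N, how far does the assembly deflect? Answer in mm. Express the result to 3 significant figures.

35.8 mm

k_A = Gd⁴/(8D³N_a) = (78.4×10³)(3.3⁴)/(8·26.0³·7) = 9.4463 N/mm
k_B = Gd⁴/(8D³N_a) = (41.0×10³)(6.9⁴)/(8·52.0³·17) = 4.8599 N/mm
Parallel: k_eq = 9.4463 + 4.8599 = 14.306 N/mm
δ = F/k_eq = 512/14.306 = 35.788 mm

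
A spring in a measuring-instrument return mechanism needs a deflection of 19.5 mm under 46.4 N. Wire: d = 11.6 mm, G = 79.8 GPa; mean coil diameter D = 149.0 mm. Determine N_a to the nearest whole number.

Required rate k = F/δ = 46.4/19.5 = 2.3795 N/mm
N_a = Gd⁴/(8D³k) = (79.8×10³ × 11.6⁴)/(8 × 149.0³ × 2.3795)
    = 1.44489e+09 / 6.29698e+07 = 22.95 → 23 coils

23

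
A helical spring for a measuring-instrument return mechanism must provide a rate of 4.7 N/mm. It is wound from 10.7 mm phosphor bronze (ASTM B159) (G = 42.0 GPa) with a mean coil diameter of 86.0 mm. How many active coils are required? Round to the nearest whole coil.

23

N_a = Gd⁴/(8D³k) = (42.0×10³ × 10.7⁴)/(8 × 86.0³ × 4.7)
    = 5.50534e+08 / 2.39157e+07 = 23.02 → 23 coils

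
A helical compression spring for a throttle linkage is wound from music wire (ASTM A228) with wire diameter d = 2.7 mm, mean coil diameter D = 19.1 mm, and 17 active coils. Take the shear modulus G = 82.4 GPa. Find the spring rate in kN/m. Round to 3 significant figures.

k = Gd⁴/(8D³N_a) = (82.4×10³ × 2.7⁴) / (8 × 19.1³ × 17)
  = 4.37907e+06 / 947630 = 4.6211 N/mm

4.62 kN/m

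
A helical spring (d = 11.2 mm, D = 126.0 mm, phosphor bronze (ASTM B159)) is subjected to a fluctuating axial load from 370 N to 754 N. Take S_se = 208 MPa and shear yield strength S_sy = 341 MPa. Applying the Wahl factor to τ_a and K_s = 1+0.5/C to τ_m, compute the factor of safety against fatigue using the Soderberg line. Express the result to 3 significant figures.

1.59

C = D/d = 126.0/11.2 = 11.2500; K_W = (4C−1)/(4C−4)+0.615/C = 1.1278; K_s = 1+0.5/C = 1.0444
F_a = (F_max−F_min)/2 = 192 N; F_m = (F_max+F_min)/2 = 562 N
τ_a = K_W·8F_aD/(πd³) = 1.1278 × 43.849 = 49.454 MPa
τ_m = K_s·8F_mD/(πd³) = 1.0444 × 128.35 = 134.05 MPa
Soderberg: 1/n_f = τ_a/S_se + τ_m/S_sy = 49.454/208 + 134.05/341 = 0.23776 + 0.39312 = 0.63088
n_f = 1/0.63088 = 1.585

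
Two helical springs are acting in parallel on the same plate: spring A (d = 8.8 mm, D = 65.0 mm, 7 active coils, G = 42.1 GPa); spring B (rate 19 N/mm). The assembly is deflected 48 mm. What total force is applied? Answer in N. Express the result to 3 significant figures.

1700 N

k_A = Gd⁴/(8D³N_a) = (42.1×10³)(8.8⁴)/(8·65.0³·7) = 16.417 N/mm
Parallel: k_eq = 16.417 + 19 = 35.417 N/mm
F = k_eq·δ = 35.417·48 = 1700 N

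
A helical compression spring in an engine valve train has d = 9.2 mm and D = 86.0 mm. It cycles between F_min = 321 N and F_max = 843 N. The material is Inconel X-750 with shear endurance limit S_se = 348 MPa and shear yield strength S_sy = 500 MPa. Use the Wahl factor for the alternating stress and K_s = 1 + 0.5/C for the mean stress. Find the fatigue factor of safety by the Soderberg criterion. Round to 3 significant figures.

1.70

C = D/d = 86.0/9.2 = 9.3478; K_W = (4C−1)/(4C−4)+0.615/C = 1.1556; K_s = 1+0.5/C = 1.0535
F_a = (F_max−F_min)/2 = 261 N; F_m = (F_max+F_min)/2 = 582 N
τ_a = K_W·8F_aD/(πd³) = 1.1556 × 73.403 = 84.827 MPa
τ_m = K_s·8F_mD/(πd³) = 1.0535 × 163.68 = 172.44 MPa
Soderberg: 1/n_f = τ_a/S_se + τ_m/S_sy = 84.827/348 + 172.44/500 = 0.24376 + 0.34487 = 0.58863
n_f = 1/0.58863 = 1.699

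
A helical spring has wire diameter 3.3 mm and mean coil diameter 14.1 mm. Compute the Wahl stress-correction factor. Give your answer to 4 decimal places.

1.3731

C = D/d = 14.1/3.3 = 4.2727
K_W = (4C−1)/(4C−4) + 0.615/C = 16.091/13.091 + 0.1439 = 1.3731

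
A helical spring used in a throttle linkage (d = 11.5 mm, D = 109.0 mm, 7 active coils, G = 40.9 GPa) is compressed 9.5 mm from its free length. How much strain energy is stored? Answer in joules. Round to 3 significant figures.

k = Gd⁴/(8D³N_a) = (40.9×10³)(11.5⁴)/(8·109.0³·7) = 9.8639 N/mm
U = ½kδ² = 0.5 × 9.8639 × 9.5² = 445.11 N·mm = 0.44511 J

0.445 J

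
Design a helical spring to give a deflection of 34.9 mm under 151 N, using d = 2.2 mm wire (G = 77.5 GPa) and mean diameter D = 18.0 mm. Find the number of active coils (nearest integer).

9

Required rate k = F/δ = 151/34.9 = 4.3266 N/mm
N_a = Gd⁴/(8D³k) = (77.5×10³ × 2.2⁴)/(8 × 18.0³ × 4.3266)
    = 1.81548e+06 / 201864 = 8.994 → 9 coils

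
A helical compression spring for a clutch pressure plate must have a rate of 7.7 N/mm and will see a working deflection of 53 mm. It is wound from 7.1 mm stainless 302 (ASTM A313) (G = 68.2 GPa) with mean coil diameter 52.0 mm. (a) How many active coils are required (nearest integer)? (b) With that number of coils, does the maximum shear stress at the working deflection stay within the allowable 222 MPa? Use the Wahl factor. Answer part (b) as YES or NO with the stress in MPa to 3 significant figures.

N_a = Gd⁴/(8D³k) = (68.2×10³)(7.1⁴)/(8·52.0³·7.7) = 20.01 → N_a = 20
Actual rate k = Gd⁴/(8D³·20) = 7.7035 N/mm
Working load F = kδ = 7.7035·53 = 408.29 N
C = 52.0/7.1 = 7.3239; K_W = (4C−1)/(4C−4)+0.615/C = 1.2026
τ_max = K_W·8FD/(πd³) = 1.2026·151.05 = 181.65 MPa
τ_max ≤ 222 MPa → acceptable

(a) 20 coils; (b) YES, τ_max = 182 MPa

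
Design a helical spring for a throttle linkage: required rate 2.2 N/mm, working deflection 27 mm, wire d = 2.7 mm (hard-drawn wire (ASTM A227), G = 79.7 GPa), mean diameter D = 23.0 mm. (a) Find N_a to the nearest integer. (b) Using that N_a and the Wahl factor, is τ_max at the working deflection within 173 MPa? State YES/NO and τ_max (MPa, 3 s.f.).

(a) 20 coils; (b) NO, τ_max = 205 MPa

N_a = Gd⁴/(8D³k) = (79.7×10³)(2.7⁴)/(8·23.0³·2.2) = 19.78 → N_a = 20
Actual rate k = Gd⁴/(8D³·20) = 2.1758 N/mm
Working load F = kδ = 2.1758·27 = 58.745 N
C = 23.0/2.7 = 8.5185; K_W = (4C−1)/(4C−4)+0.615/C = 1.1719
τ_max = K_W·8FD/(πd³) = 1.1719·174.8 = 204.86 MPa
τ_max > 173 MPa → exceeds allowable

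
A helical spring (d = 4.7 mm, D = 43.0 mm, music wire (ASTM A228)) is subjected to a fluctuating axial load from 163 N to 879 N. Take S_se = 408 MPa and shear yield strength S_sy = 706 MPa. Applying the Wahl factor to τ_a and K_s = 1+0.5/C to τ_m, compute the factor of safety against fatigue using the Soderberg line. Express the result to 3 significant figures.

C = D/d = 43.0/4.7 = 9.1489; K_W = (4C−1)/(4C−4)+0.615/C = 1.1593; K_s = 1+0.5/C = 1.0547
F_a = (F_max−F_min)/2 = 358 N; F_m = (F_max+F_min)/2 = 521 N
τ_a = K_W·8F_aD/(πd³) = 1.1593 × 377.57 = 437.7 MPa
τ_m = K_s·8F_mD/(πd³) = 1.0547 × 549.48 = 579.51 MPa
Soderberg: 1/n_f = τ_a/S_se + τ_m/S_sy = 437.7/408 + 579.51/706 = 1.07280 + 0.82084 = 1.8936
n_f = 1/1.8936 = 0.5281

0.528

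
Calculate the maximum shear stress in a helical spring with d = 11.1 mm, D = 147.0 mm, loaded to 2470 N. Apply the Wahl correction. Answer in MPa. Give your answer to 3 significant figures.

Spring index C = D/d = 147.0/11.1 = 13.2432
K_W = (4C−1)/(4C−4) + 0.615/C = 51.973/48.973 + 0.0464 = 1.1077
τ₀ = 8FD/(πd³) = 8·2470·147.0/(π·11.1³) = 2.90472e+06/4296.5 = 676.06 MPa
τ_max = K·τ₀ = 1.1077 × 676.06 = 748.87 MPa

749 MPa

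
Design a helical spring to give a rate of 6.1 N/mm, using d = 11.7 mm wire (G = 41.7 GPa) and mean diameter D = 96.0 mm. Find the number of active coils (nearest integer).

N_a = Gd⁴/(8D³k) = (41.7×10³ × 11.7⁴)/(8 × 96.0³ × 6.1)
    = 7.81411e+08 / 4.31751e+07 = 18.1 → 18 coils

18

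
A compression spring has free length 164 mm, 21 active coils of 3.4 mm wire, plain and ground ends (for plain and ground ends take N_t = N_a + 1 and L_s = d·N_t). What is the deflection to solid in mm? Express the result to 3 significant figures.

89.2 mm

N_t = 22; L_s = 3.4·22 = 74.8 mm
δ_solid = L₀ − L_s = 164 − 74.8 = 89.2 mm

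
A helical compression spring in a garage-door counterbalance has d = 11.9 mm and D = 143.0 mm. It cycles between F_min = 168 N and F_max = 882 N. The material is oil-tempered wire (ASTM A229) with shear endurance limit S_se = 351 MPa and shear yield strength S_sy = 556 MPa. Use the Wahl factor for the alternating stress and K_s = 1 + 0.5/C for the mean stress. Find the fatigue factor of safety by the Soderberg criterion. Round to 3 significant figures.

C = D/d = 143.0/11.9 = 12.0168; K_W = (4C−1)/(4C−4)+0.615/C = 1.1193; K_s = 1+0.5/C = 1.0416
F_a = (F_max−F_min)/2 = 357 N; F_m = (F_max+F_min)/2 = 525 N
τ_a = K_W·8F_aD/(πd³) = 1.1193 × 77.144 = 86.344 MPa
τ_m = K_s·8F_mD/(πd³) = 1.0416 × 113.45 = 118.17 MPa
Soderberg: 1/n_f = τ_a/S_se + τ_m/S_sy = 86.344/351 + 118.17/556 = 0.24599 + 0.21253 = 0.45853
n_f = 1/0.45853 = 2.181

2.18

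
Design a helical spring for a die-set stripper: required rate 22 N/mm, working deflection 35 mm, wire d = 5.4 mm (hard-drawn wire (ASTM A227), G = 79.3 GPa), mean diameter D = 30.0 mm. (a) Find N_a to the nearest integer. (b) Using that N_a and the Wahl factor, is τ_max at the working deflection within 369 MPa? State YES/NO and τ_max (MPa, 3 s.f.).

(a) 14 coils; (b) NO, τ_max = 483 MPa

N_a = Gd⁴/(8D³k) = (79.3×10³)(5.4⁴)/(8·30.0³·22) = 14.19 → N_a = 14
Actual rate k = Gd⁴/(8D³·14) = 22.298 N/mm
Working load F = kδ = 22.298·35 = 780.43 N
C = 30.0/5.4 = 5.5556; K_W = (4C−1)/(4C−4)+0.615/C = 1.2753
τ_max = K_W·8FD/(πd³) = 1.2753·378.63 = 482.88 MPa
τ_max > 369 MPa → exceeds allowable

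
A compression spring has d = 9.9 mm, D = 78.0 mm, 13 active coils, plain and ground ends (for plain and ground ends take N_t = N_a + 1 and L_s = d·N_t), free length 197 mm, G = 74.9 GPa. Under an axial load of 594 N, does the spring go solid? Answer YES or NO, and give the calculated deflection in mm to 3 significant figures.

k = Gd⁴/(8D³N_a) = (74.9×10³)(9.9⁴)/(8·78.0³·13) = 14.578 N/mm
N_t = 14; L_s = 9.9·14 = 138.6 mm; δ_solid = L₀ − L_s = 197 − 138.6 = 58.4 mm
δ = F/k = 594/14.578 = 40.746 mm
δ < δ_solid → spring does not go solid

NO, δ = 40.7 mm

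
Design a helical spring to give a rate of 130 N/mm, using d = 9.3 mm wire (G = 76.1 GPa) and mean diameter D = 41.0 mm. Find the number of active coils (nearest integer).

N_a = Gd⁴/(8D³k) = (76.1×10³ × 9.3⁴)/(8 × 41.0³ × 130)
    = 5.69268e+08 / 7.16778e+07 = 7.942 → 8 coils

8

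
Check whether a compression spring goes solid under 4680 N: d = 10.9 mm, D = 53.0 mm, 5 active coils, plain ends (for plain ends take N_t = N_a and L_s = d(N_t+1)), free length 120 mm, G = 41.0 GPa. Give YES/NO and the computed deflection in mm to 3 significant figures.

k = Gd⁴/(8D³N_a) = (41.0×10³)(10.9⁴)/(8·53.0³·5) = 97.186 N/mm
N_t = 5; L_s = 10.9·6 = 65.4 mm; δ_solid = L₀ − L_s = 120 − 65.4 = 54.6 mm
δ = F/k = 4680/97.186 = 48.155 mm
δ < δ_solid → spring does not go solid

NO, δ = 48.2 mm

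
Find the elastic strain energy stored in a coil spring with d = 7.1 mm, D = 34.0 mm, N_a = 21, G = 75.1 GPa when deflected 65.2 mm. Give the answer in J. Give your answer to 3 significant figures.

61.4 J

k = Gd⁴/(8D³N_a) = (75.1×10³)(7.1⁴)/(8·34.0³·21) = 28.902 N/mm
U = ½kδ² = 0.5 × 28.902 × 65.2² = 61432 N·mm = 61.432 J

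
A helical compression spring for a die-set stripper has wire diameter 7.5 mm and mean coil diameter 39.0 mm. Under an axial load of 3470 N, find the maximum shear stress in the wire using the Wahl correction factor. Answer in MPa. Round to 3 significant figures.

1060 MPa

Spring index C = D/d = 39.0/7.5 = 5.2000
K_W = (4C−1)/(4C−4) + 0.615/C = 19.800/16.800 + 0.1183 = 1.2968
τ₀ = 8FD/(πd³) = 8·3470·39.0/(π·7.5³) = 1.08264e+06/1325.4 = 816.87 MPa
τ_max = K·τ₀ = 1.2968 × 816.87 = 1059.3 MPa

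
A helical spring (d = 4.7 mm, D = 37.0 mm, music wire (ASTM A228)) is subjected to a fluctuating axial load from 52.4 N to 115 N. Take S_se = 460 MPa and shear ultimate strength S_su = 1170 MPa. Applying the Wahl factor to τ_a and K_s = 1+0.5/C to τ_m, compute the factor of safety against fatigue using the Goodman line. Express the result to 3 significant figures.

C = D/d = 37.0/4.7 = 7.8723; K_W = (4C−1)/(4C−4)+0.615/C = 1.1873; K_s = 1+0.5/C = 1.0635
F_a = (F_max−F_min)/2 = 31.3 N; F_m = (F_max+F_min)/2 = 83.7 N
τ_a = K_W·8F_aD/(πd³) = 1.1873 × 28.405 = 33.724 MPa
τ_m = K_s·8F_mD/(πd³) = 1.0635 × 75.958 = 80.782 MPa
Goodman: 1/n_f = τ_a/S_se + τ_m/S_su = 33.724/460 + 80.782/1170 = 0.07331 + 0.06904 = 0.14236
n_f = 1/0.14236 = 7.025

7.02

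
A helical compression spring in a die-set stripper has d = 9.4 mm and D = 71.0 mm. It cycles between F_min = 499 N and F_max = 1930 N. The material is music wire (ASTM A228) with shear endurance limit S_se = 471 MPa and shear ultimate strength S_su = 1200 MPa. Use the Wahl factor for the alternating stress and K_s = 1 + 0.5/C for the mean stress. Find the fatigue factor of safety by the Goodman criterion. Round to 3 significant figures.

1.59

C = D/d = 71.0/9.4 = 7.5532; K_W = (4C−1)/(4C−4)+0.615/C = 1.1959; K_s = 1+0.5/C = 1.0662
F_a = (F_max−F_min)/2 = 715.5 N; F_m = (F_max+F_min)/2 = 1214.5 N
τ_a = K_W·8F_aD/(πd³) = 1.1959 × 155.75 = 186.26 MPa
τ_m = K_s·8F_mD/(πd³) = 1.0662 × 264.37 = 281.87 MPa
Goodman: 1/n_f = τ_a/S_se + τ_m/S_su = 186.26/471 + 281.87/1200 = 0.39545 + 0.23489 = 0.63034
n_f = 1/0.63034 = 1.586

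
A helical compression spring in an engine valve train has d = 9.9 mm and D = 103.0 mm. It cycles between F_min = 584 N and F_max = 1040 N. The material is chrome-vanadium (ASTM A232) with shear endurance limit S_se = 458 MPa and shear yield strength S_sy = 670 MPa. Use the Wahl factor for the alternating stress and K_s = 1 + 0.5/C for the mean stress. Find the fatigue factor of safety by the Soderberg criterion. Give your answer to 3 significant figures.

C = D/d = 103.0/9.9 = 10.4040; K_W = (4C−1)/(4C−4)+0.615/C = 1.1389; K_s = 1+0.5/C = 1.0481
F_a = (F_max−F_min)/2 = 228 N; F_m = (F_max+F_min)/2 = 812 N
τ_a = K_W·8F_aD/(πd³) = 1.1389 × 61.632 = 70.191 MPa
τ_m = K_s·8F_mD/(πd³) = 1.0481 × 219.5 = 230.05 MPa
Soderberg: 1/n_f = τ_a/S_se + τ_m/S_sy = 70.191/458 + 230.05/670 = 0.15325 + 0.34335 = 0.49661
n_f = 1/0.49661 = 2.014

2.01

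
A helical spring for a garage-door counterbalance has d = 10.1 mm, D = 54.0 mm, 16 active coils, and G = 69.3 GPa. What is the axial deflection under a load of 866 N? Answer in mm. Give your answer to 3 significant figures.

k = Gd⁴/(8D³N_a) = (69.3×10³)(10.1⁴)/(8·54.0³·16) = 35.779 N/mm
δ = F/k = 866 / 35.779 = 24.204 mm

24.2 mm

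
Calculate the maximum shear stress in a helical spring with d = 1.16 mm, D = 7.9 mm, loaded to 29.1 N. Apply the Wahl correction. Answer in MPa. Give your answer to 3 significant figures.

Spring index C = D/d = 7.9/1.16 = 6.8103
K_W = (4C−1)/(4C−4) + 0.615/C = 26.241/23.241 + 0.0903 = 1.2194
τ₀ = 8FD/(πd³) = 8·29.1·7.9/(π·1.16³) = 1839.12/4.9037 = 375.05 MPa
τ_max = K·τ₀ = 1.2194 × 375.05 = 457.33 MPa

457 MPa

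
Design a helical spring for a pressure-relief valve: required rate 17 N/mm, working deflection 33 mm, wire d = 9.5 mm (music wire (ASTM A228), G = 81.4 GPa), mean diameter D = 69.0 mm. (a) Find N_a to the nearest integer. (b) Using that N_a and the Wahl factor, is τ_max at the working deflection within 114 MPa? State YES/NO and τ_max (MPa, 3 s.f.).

(a) 15 coils; (b) NO, τ_max = 137 MPa

N_a = Gd⁴/(8D³k) = (81.4×10³)(9.5⁴)/(8·69.0³·17) = 14.84 → N_a = 15
Actual rate k = Gd⁴/(8D³·15) = 16.819 N/mm
Working load F = kδ = 16.819·33 = 555.01 N
C = 69.0/9.5 = 7.2632; K_W = (4C−1)/(4C−4)+0.615/C = 1.2044
τ_max = K_W·8FD/(πd³) = 1.2044·113.74 = 136.99 MPa
τ_max > 114 MPa → exceeds allowable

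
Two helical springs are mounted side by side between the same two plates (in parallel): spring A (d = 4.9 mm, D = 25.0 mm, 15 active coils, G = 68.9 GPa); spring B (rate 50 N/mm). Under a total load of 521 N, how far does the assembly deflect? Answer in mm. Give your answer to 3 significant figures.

k_A = Gd⁴/(8D³N_a) = (68.9×10³)(4.9⁴)/(8·25.0³·15) = 21.184 N/mm
Parallel: k_eq = 21.184 + 50 = 71.184 N/mm
δ = F/k_eq = 521/71.184 = 7.3191 mm

7.32 mm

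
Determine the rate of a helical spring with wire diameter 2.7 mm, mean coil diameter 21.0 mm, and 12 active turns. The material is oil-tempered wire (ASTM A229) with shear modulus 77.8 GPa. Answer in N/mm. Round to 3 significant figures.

k = Gd⁴/(8D³N_a) = (77.8×10³ × 2.7⁴) / (8 × 21.0³ × 12)
  = 4.13461e+06 / 889056 = 4.6506 N/mm

4.65 N/mm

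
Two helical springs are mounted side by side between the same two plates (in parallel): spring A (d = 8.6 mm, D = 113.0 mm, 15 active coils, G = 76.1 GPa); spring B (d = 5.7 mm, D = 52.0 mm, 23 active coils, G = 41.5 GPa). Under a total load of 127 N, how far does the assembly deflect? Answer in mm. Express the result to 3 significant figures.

k_A = Gd⁴/(8D³N_a) = (76.1×10³)(8.6⁴)/(8·113.0³·15) = 2.4042 N/mm
k_B = Gd⁴/(8D³N_a) = (41.5×10³)(5.7⁴)/(8·52.0³·23) = 1.6932 N/mm
Parallel: k_eq = 2.4042 + 1.6932 = 4.0974 N/mm
δ = F/k_eq = 127/4.0974 = 30.995 mm

31.0 mm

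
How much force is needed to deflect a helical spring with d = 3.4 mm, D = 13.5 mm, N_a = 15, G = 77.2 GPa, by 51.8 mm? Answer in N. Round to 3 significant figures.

1810 N

k = Gd⁴/(8D³N_a) = (77.2×10³)(3.4⁴)/(8·13.5³·15) = 34.942 N/mm
F = k·δ = 34.942 × 51.8 = 1810 N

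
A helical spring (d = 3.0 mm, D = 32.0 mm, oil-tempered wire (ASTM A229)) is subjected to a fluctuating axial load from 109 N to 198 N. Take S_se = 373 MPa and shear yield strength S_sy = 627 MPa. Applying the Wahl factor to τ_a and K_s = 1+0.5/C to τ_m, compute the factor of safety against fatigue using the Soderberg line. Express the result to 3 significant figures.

C = D/d = 32.0/3.0 = 10.6667; K_W = (4C−1)/(4C−4)+0.615/C = 1.1352; K_s = 1+0.5/C = 1.0469
F_a = (F_max−F_min)/2 = 44.5 N; F_m = (F_max+F_min)/2 = 153.5 N
τ_a = K_W·8F_aD/(πd³) = 1.1352 × 134.3 = 152.47 MPa
τ_m = K_s·8F_mD/(πd³) = 1.0469 × 463.27 = 484.99 MPa
Soderberg: 1/n_f = τ_a/S_se + τ_m/S_sy = 152.47/373 + 484.99/627 = 0.40876 + 0.77350 = 1.1823
n_f = 1/1.1823 = 0.8458

0.846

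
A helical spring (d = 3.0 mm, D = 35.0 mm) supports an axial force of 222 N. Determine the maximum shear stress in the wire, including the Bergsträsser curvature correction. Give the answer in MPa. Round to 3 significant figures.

817 MPa

Spring index C = D/d = 35.0/3.0 = 11.6667
K_B = (4C+2)/(4C−3) = 48.667/43.667 = 1.1145
τ₀ = 8FD/(πd³) = 8·222·35.0/(π·3.0³) = 62160/84.823 = 732.82 MPa
τ_max = K·τ₀ = 1.1145 × 732.82 = 816.73 MPa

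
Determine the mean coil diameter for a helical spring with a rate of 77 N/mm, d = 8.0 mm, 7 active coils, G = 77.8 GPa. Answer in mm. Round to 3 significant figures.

D = (Gd⁴/(8N_a·k))^(1/3) = (77.8×10³·8.0⁴/(8·7·77))^(1/3)
  = (73902.8)^(1/3) = 41.9650 mm

42.0 mm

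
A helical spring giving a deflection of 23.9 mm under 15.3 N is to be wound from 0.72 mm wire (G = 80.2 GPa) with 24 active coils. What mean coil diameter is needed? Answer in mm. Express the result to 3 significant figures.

Required rate k = F/δ = 15.3/23.9 = 0.64017 N/mm
D = (Gd⁴/(8N_a·k))^(1/3) = (80.2×10³·0.72⁴/(8·24·0.64017))^(1/3)
  = (175.352)^(1/3) = 5.5972 mm

5.60 mm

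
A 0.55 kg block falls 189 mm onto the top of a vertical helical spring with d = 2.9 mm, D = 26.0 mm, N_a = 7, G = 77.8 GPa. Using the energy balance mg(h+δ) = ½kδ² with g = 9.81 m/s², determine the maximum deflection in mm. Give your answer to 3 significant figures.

20.1 mm

k = Gd⁴/(8D³N_a) = (77.8×10³)(2.9⁴)/(8·26.0³·7) = 5.5907 N/mm
W = mg = 0.55 × 9.81 = 5.3955 N
½kδ² − Wδ − Wh = 0 → δ = (W + √(W² + 2kWh))/k
δ = (5.3955 + √(29.111 + 11402.2))/5.5907 = (5.3955 + 106.92)/5.5907 = 20.089 mm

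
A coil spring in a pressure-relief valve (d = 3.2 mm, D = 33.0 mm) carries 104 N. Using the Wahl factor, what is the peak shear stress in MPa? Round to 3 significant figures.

304 MPa

Spring index C = D/d = 33.0/3.2 = 10.3125
K_W = (4C−1)/(4C−4) + 0.615/C = 40.250/37.250 + 0.0596 = 1.1402
τ₀ = 8FD/(πd³) = 8·104·33.0/(π·3.2³) = 27456/102.94 = 266.71 MPa
τ_max = K·τ₀ = 1.1402 × 266.71 = 304.09 MPa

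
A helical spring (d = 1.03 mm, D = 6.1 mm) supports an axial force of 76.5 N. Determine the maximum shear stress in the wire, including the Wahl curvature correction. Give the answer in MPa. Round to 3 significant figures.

1370 MPa

Spring index C = D/d = 6.1/1.03 = 5.9223
K_W = (4C−1)/(4C−4) + 0.615/C = 22.689/19.689 + 0.1038 = 1.2562
τ₀ = 8FD/(πd³) = 8·76.5·6.1/(π·1.03³) = 3733.2/3.4329 = 1087.5 MPa
τ_max = K·τ₀ = 1.2562 × 1087.5 = 1366.1 MPa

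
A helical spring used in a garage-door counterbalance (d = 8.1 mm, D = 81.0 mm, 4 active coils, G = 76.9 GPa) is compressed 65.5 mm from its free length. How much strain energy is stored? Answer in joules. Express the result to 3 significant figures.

41.8 J

k = Gd⁴/(8D³N_a) = (76.9×10³)(8.1⁴)/(8·81.0³·4) = 19.465 N/mm
U = ½kδ² = 0.5 × 19.465 × 65.5² = 41756 N·mm = 41.756 J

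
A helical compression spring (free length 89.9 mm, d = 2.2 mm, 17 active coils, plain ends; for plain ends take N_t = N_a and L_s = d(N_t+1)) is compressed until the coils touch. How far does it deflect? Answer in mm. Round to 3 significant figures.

N_t = 17; L_s = 2.2·18 = 39.6 mm
δ_solid = L₀ − L_s = 89.9 − 39.6 = 50.3 mm

50.3 mm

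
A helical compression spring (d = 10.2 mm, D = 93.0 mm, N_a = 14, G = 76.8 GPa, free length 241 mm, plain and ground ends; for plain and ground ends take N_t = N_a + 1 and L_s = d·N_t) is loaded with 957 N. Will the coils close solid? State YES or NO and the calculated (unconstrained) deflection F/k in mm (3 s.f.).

k = Gd⁴/(8D³N_a) = (76.8×10³)(10.2⁴)/(8·93.0³·14) = 9.2277 N/mm
N_t = 15; L_s = 10.2·15 = 153 mm; δ_solid = L₀ − L_s = 241 − 153 = 88 mm
δ = F/k = 957/9.2277 = 103.71 mm
δ ≥ δ_solid → spring goes solid

YES, δ = 104 mm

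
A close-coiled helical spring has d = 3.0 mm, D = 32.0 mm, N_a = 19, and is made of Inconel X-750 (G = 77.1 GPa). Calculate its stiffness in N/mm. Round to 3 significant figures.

k = Gd⁴/(8D³N_a) = (77.1×10³ × 3.0⁴) / (8 × 32.0³ × 19)
  = 6.2451e+06 / 4.98074e+06 = 1.2539 N/mm

1.25 N/mm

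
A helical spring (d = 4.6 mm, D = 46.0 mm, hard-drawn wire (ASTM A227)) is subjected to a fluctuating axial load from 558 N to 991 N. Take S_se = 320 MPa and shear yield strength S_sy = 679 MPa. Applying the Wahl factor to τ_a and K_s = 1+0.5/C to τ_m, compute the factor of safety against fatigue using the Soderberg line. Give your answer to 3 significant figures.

0.421

C = D/d = 46.0/4.6 = 10.0000; K_W = (4C−1)/(4C−4)+0.615/C = 1.1448; K_s = 1+0.5/C = 1.0500
F_a = (F_max−F_min)/2 = 216.5 N; F_m = (F_max+F_min)/2 = 774.5 N
τ_a = K_W·8F_aD/(πd³) = 1.1448 × 260.54 = 298.28 MPa
τ_m = K_s·8F_mD/(πd³) = 1.0500 × 932.06 = 978.67 MPa
Soderberg: 1/n_f = τ_a/S_se + τ_m/S_sy = 298.28/320 + 978.67/679 = 0.93213 + 1.44134 = 2.3735
n_f = 1/2.3735 = 0.4213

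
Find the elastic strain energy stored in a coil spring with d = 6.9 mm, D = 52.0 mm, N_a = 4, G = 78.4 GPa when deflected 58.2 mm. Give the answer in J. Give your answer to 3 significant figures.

66.9 J

k = Gd⁴/(8D³N_a) = (78.4×10³)(6.9⁴)/(8·52.0³·4) = 39.496 N/mm
U = ½kδ² = 0.5 × 39.496 × 58.2² = 66891 N·mm = 66.891 J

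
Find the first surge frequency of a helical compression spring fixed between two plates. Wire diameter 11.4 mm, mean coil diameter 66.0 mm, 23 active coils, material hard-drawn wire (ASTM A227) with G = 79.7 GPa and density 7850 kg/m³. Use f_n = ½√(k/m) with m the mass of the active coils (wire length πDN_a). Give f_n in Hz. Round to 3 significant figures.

40.8 Hz

k = Gd⁴/(8D³N_a) = (79.7×10³)(11.4⁴)/(8·66.0³·23) = 25.447 N/mm = 25447 N/m
Wire length L = πDN_a = π·66.0·23 = 4768.9 mm
m = ρ·(πd²/4)·L = 7850 × 102.07×10⁻⁶ m² × 4.7689 m = 3.8211 kg
f_n = ½√(k/m) = 0.5·√(25447/3.8211) = 0.5·√(6659.4) = 40.803 Hz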